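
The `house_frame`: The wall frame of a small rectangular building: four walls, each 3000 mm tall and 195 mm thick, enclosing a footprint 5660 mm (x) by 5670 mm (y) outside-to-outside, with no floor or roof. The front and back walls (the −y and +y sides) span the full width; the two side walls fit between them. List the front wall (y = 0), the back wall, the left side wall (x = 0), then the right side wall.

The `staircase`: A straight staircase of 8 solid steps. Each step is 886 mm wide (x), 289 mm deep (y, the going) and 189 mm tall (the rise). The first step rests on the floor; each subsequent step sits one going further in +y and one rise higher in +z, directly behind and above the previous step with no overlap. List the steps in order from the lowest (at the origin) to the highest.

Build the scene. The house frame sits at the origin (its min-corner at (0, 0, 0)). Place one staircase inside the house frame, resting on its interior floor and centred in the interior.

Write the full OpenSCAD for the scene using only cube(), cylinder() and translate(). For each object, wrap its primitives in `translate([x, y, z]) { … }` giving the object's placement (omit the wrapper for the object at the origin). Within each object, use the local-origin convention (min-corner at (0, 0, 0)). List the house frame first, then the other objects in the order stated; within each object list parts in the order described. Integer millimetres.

cube([5660, 195, 3000]);
translate([0, 5475, 0]) cube([5660, 195, 3000]);
translate([0, 195, 0]) cube([195, 5280, 3000]);
translate([5465, 195, 0]) cube([195, 5280, 3000]);
translate([2387, 1679, 0]) {
  cube([886, 289, 189]);
  translate([0, 289, 189]) cube([886, 289, 189]);
  translate([0, 578, 378]) cube([886, 289, 189]);
  translate([0, 867, 567]) cube([886, 289, 189]);
  translate([0, 1156, 756]) cube([886, 289, 189]);
  translate([0, 1445, 945]) cube([886, 289, 189]);
  translate([0, 1734, 1134]) cube([886, 289, 189]);
  translate([0, 2023, 1323]) cube([886, 289, 189]);
}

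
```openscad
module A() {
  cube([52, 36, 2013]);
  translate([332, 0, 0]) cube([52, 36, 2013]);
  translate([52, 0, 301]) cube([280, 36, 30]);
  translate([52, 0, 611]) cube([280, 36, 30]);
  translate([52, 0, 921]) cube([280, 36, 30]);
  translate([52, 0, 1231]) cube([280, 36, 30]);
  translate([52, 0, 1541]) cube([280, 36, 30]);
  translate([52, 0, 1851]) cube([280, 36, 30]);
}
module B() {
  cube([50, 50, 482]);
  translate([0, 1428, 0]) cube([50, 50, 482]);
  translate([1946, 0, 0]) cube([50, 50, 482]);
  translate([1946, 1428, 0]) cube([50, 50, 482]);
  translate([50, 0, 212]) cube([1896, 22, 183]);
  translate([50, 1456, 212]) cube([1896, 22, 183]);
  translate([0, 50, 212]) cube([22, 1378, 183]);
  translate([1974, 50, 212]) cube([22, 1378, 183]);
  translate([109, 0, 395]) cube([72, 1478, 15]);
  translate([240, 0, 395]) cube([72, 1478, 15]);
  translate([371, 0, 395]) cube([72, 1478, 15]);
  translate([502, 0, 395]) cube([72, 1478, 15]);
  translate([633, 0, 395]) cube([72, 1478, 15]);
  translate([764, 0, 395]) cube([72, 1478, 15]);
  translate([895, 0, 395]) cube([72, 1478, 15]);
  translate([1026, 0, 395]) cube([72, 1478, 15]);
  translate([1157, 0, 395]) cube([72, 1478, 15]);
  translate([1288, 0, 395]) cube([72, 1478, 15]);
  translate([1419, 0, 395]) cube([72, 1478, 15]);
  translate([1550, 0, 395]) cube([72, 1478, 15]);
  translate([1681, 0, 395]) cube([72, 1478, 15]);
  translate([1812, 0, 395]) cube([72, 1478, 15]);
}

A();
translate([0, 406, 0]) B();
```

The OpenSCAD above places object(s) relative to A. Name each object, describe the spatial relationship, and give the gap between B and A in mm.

The bed frame's nearest face is 370 mm from the ladder's +y face.

A is a ladder. B is a bed frame. The bed frame is on the floor beside the ladder on its +y side. The gap between the bed frame and the ladder is 370 mm.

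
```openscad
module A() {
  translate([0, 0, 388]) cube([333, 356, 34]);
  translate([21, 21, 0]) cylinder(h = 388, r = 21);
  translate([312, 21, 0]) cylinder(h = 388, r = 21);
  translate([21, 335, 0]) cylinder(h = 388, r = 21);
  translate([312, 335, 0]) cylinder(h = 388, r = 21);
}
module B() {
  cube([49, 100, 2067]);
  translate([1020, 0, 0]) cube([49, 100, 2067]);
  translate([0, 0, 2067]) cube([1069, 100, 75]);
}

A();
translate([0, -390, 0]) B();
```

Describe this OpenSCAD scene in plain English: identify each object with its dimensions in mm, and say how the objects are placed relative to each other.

A is a simple wooden stool: a rectangular seat 333 mm (x) by 356 mm (y), 34 mm thick, top face at z = 422 mm, on four round legs, each 42 mm in diameter. The legs rest on z = 0, each leg's axis is inset half a diameter from the nearest pair of seat edges (so the leg's bounding box is flush with the corner).

B is a door frame. The clear opening is 971 mm wide and 2067 mm high. Two 49 mm wide jambs, 100 mm deep, stand either side of the opening from the floor to the top of the opening. A 75 mm thick head sits across the top of both jambs, spanning the full outside width of the frame.

The door frame is on the floor beside the stool on its −y side.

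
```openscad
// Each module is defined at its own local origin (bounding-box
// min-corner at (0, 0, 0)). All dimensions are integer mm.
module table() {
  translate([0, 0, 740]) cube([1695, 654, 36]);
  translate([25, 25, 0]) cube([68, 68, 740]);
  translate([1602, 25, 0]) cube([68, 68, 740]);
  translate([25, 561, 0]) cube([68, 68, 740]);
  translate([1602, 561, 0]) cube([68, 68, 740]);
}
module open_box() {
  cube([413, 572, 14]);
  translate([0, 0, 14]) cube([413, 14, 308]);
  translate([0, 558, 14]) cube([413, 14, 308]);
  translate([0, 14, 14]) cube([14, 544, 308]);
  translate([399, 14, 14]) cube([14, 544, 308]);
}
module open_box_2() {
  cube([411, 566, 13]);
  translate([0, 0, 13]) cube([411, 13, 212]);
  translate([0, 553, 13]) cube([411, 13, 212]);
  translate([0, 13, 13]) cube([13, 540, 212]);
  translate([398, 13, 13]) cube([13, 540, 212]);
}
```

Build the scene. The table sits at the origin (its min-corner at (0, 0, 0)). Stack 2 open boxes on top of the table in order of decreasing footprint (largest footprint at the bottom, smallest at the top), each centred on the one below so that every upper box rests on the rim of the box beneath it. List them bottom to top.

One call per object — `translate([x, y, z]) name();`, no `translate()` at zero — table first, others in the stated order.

table();
translate([641, 41, 776]) open_box();
translate([642, 44, 1098]) open_box_2();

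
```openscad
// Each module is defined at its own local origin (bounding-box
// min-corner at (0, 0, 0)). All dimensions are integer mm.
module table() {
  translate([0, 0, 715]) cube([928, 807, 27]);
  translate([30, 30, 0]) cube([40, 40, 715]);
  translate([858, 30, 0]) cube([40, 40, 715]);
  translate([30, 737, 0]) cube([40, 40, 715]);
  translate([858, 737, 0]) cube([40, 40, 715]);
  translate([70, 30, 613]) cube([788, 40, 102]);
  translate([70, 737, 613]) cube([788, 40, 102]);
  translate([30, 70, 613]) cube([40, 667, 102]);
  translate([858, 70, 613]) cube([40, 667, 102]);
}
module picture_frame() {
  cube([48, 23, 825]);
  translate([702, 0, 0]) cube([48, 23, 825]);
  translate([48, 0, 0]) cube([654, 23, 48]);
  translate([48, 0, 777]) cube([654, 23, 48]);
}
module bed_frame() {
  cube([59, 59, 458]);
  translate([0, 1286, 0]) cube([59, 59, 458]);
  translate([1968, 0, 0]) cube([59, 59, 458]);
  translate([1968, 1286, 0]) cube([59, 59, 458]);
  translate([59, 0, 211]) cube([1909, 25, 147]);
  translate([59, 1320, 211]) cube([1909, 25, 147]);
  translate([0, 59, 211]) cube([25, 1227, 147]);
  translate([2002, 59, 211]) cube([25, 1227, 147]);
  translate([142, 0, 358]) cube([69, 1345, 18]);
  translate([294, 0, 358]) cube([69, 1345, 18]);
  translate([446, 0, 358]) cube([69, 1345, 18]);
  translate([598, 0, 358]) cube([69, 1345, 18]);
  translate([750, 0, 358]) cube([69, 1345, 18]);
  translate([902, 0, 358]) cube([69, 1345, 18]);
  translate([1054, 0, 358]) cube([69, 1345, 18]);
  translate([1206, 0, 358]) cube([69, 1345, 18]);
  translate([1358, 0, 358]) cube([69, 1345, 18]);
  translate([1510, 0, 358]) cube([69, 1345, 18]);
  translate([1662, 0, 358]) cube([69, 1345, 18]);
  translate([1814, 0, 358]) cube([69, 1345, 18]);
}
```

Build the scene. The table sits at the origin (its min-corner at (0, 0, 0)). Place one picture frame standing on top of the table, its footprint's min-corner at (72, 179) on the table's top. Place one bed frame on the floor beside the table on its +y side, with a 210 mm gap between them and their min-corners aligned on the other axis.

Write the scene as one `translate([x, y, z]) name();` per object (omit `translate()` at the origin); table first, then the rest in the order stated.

table();
translate([72, 179, 742]) picture_frame();
translate([0, 1017, 0]) bed_frame();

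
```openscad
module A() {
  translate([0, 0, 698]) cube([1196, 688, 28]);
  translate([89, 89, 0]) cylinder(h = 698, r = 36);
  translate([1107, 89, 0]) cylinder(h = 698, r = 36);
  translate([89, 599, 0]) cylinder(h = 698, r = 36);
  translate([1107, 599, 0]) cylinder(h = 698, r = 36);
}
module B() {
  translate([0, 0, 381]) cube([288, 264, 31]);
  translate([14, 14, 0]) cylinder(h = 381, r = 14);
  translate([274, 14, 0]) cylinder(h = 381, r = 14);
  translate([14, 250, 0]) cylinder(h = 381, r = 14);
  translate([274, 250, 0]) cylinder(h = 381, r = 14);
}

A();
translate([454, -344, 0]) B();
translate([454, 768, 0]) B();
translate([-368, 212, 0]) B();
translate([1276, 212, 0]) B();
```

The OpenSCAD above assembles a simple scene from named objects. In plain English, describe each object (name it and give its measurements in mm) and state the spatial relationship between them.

A is a rectangular dining table. The top is 1196×688×28 mm with its upper surface at z = 726 mm. It stands on four round legs of 72 mm diameter, each leg's bounding box inset 53 mm from the nearest pair of top edges, running from the floor to the underside of the top.

B is a four-legged stool. The seat is 288×264 mm, 31 mm thick, top at z = 412 mm. It stands on four round legs, each 28 mm in diameter, from z = 0 to the seat underside, each leg's axis is inset half a diameter from the nearest pair of seat edges (so the leg's bounding box is flush with the corner).

Four stools sit around the table at the −y, +y, −x, +x sides.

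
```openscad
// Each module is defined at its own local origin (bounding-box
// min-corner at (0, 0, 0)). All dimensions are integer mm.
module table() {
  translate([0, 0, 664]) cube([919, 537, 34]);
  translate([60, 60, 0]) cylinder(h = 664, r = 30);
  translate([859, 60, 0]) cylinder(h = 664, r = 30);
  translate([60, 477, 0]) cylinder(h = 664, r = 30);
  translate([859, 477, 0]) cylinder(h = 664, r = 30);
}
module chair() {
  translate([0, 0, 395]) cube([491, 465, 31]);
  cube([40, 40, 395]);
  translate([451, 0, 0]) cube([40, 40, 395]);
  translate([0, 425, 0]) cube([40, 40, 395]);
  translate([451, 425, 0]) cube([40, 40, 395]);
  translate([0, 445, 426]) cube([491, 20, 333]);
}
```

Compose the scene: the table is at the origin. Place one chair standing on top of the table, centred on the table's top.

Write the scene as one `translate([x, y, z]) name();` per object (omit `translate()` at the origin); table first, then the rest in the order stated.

table();
translate([214, 36, 698]) chair();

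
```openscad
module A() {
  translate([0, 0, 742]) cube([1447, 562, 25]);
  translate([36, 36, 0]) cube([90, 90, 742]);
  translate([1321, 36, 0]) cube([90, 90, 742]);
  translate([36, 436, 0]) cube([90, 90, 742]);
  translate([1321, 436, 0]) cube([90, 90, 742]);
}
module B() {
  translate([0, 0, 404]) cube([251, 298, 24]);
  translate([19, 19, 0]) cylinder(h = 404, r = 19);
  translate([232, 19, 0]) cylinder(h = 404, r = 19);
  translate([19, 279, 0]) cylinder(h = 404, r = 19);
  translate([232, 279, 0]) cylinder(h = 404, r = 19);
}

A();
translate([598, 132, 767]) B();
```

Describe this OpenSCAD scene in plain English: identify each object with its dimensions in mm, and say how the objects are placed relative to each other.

A is a table with a 1447×562 mm rectangular top, 25 mm thick, top surface at z = 767 mm, supported by four 90×90 mm square legs, each inset 36 mm from the nearest pair of top edges, running from the floor.

B is a simple wooden stool: a rectangular seat 251 mm (x) by 298 mm (y), 24 mm thick, top face at z = 428 mm, on four round legs, each 38 mm in diameter. The legs rest on z = 0, each leg's axis is inset half a diameter from the nearest pair of seat edges (so the leg's bounding box is flush with the corner).

The stool is on top of the table, centred.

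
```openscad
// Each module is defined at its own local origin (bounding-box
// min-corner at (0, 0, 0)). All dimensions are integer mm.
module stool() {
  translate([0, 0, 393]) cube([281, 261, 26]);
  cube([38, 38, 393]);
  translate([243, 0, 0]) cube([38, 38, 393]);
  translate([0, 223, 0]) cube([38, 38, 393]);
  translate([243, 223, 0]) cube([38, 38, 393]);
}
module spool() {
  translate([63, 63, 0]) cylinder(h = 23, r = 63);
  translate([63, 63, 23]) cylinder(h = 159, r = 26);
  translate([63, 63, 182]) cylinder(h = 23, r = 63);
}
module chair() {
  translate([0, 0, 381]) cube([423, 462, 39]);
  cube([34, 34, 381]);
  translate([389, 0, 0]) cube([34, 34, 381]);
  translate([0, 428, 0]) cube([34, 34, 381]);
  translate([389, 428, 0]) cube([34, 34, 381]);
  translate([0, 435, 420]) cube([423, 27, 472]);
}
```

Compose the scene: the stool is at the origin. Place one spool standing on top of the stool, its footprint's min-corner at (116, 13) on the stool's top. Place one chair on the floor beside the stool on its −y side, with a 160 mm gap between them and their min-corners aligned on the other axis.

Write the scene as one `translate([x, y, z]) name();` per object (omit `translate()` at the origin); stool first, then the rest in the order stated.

stool();
translate([116, 13, 419]) spool();
translate([0, -622, 0]) chair();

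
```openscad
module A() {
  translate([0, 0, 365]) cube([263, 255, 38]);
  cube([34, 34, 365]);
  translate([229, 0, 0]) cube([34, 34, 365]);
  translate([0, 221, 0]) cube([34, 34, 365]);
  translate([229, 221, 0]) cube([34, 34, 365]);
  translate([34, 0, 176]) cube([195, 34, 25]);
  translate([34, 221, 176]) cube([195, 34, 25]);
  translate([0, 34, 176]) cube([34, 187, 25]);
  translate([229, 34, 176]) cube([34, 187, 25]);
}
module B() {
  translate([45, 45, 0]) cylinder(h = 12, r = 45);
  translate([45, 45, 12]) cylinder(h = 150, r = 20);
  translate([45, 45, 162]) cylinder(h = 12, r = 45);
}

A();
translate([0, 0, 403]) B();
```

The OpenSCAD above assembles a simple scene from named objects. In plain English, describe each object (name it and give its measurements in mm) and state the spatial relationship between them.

A is a four-legged stool. The seat is 263×255 mm, 38 mm thick, top at z = 403 mm. It stands on four square legs, each 34×34 mm in cross-section, from z = 0 to the seat underside, each flush with a corner of the seat. Four stretchers, 34 mm wide and 25 mm tall, connect adjacent legs with their undersides at z = 176 mm, each running between the inner faces of the legs it joins and aligned with the legs' outer faces on the other axis.

B is a spool: two coaxial disc flanges of radius 45 mm and thickness 12 mm, joined by a core cylinder of radius 20 mm and height 150 mm. The lower flange rests on z = 0 and the three cylinders share a vertical axis.

The spool is on top of the stool.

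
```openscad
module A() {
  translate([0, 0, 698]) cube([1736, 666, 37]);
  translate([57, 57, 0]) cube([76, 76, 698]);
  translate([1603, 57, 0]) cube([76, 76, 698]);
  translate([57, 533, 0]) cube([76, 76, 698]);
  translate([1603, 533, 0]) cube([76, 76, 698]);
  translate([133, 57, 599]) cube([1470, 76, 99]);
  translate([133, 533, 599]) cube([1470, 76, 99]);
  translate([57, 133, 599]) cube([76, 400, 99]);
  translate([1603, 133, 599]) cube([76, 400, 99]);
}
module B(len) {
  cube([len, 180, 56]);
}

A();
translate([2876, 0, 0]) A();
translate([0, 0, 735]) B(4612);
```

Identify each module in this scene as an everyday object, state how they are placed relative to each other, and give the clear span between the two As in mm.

A is a table. B is a beam. A beam spans the tops of two tables. The clear span between the two tables is 1140 mm.

Second table starts at x = 2876; first ends at x = 1736; clear span = 2876 − 1736 = 1140 mm.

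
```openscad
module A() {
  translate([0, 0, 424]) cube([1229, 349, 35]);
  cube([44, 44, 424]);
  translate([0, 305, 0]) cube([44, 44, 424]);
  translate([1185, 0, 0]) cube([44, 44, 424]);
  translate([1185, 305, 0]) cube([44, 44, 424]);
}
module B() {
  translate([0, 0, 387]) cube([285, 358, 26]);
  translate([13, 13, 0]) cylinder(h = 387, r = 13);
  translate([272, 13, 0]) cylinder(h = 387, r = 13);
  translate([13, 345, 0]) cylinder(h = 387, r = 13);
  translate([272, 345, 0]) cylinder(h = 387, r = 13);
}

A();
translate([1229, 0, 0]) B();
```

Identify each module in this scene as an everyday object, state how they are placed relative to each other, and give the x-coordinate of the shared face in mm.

The bench's +x face and the stool's −x face are both at x = 1229 mm.

A is a bench. B is a stool. The stool is against the bench's +x side, with their −y faces flush. The x-coordinate of the shared face is 1229 mm.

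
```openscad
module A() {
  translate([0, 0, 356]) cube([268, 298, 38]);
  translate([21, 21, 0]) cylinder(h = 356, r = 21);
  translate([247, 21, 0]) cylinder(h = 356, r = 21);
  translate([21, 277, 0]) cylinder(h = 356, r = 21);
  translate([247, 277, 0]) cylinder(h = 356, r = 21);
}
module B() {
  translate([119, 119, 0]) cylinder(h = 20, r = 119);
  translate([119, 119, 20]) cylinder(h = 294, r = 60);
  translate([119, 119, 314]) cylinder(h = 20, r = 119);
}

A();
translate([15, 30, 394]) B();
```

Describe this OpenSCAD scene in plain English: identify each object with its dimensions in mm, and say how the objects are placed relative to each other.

A is a simple wooden stool: a rectangular seat 268 mm (x) by 298 mm (y), 38 mm thick, top face at z = 394 mm, on four round legs, each 42 mm in diameter. The legs rest on z = 0, each leg's axis is inset half a diameter from the nearest pair of seat edges (so the leg's bounding box is flush with the corner).

B is a spool: two coaxial disc flanges of radius 119 mm and thickness 20 mm, joined by a core cylinder of radius 60 mm and height 294 mm. The lower flange rests on z = 0 and the three cylinders share a vertical axis.

The spool is on top of the stool, centred.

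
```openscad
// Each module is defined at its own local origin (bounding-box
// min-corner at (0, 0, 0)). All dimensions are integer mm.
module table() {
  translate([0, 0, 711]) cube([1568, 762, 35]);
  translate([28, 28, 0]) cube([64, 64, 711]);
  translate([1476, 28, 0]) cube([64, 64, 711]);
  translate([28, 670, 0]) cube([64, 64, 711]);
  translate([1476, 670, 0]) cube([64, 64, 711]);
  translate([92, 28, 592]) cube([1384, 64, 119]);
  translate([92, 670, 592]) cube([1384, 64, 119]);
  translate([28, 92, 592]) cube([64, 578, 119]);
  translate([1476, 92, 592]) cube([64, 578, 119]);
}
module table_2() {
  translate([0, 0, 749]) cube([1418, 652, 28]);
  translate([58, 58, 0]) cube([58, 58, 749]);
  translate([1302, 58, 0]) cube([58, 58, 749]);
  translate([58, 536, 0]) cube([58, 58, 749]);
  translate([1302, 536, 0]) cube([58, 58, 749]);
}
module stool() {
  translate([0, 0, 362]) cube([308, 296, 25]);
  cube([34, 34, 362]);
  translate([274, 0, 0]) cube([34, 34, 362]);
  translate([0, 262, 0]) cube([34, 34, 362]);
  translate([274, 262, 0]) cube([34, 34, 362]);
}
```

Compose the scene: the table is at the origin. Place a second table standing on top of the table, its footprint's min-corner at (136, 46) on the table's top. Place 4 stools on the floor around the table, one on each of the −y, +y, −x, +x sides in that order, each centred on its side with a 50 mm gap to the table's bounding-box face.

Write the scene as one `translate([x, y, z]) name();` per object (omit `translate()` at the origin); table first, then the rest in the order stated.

table();
translate([136, 46, 746]) table_2();
translate([630, -346, 0]) stool();
translate([630, 812, 0]) stool();
translate([-358, 233, 0]) stool();
translate([1618, 233, 0]) stool();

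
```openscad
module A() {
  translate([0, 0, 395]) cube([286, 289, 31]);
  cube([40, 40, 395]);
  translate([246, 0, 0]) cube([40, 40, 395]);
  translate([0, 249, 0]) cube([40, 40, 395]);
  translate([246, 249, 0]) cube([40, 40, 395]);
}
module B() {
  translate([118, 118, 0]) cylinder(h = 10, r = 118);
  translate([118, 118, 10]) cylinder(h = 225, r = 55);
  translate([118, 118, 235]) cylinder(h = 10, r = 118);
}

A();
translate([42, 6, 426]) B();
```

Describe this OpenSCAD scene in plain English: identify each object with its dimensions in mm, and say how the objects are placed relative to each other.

A is a simple wooden stool: a rectangular seat 286 mm (x) by 289 mm (y), 31 mm thick, top face at z = 426 mm, on four square legs, each 40×40 mm in cross-section. The legs rest on z = 0, each flush with a corner of the seat.

B is a spool: two coaxial disc flanges of radius 118 mm and thickness 10 mm, joined by a core cylinder of radius 55 mm and height 225 mm. The lower flange rests on z = 0 and the three cylinders share a vertical axis.

The spool is on top of the stool.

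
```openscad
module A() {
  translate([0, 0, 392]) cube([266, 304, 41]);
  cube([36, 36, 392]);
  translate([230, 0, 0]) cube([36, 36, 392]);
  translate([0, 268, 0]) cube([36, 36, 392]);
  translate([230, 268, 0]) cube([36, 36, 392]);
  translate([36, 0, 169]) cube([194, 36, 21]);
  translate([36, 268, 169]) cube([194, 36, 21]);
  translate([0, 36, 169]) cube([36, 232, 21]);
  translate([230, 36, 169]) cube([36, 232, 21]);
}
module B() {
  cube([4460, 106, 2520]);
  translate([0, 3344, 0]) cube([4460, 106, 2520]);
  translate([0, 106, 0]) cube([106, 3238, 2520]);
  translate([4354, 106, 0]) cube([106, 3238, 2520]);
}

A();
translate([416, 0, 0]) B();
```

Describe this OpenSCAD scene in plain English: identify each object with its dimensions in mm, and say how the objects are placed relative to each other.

A is a four-legged stool. The seat is 266×304 mm, 41 mm thick, top at z = 433 mm. It stands on four square legs, each 36×36 mm in cross-section, from z = 0 to the seat underside, each flush with a corner of the seat. Four stretchers, 36 mm wide and 21 mm tall, connect adjacent legs with their undersides at z = 169 mm, each running between the inner faces of the legs it joins and aligned with the legs' outer faces on the other axis.

B is a box-shaped house frame (walls only): outside footprint 4460×3450 mm, wall height 2520 mm, wall thickness 106 mm. The two y-facing walls run the full x-width; the two x-facing walls fit between the inner faces of the y-facing walls.

The house frame is on the floor beside the stool on its +x side.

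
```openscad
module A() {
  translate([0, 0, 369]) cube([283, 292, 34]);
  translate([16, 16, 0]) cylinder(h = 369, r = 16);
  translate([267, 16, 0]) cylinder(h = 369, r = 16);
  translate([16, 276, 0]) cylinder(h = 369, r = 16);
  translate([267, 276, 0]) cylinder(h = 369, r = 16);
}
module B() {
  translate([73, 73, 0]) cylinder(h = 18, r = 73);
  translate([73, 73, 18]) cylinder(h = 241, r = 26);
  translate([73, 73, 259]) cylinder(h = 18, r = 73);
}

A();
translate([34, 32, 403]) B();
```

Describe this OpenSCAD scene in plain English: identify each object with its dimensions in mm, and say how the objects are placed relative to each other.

A is a four-legged stool. The seat is 283×292 mm, 34 mm thick, top at z = 403 mm. It stands on four round legs, each 32 mm in diameter, from z = 0 to the seat underside, each leg's axis is inset half a diameter from the nearest pair of seat edges (so the leg's bounding box is flush with the corner).

B is a spool: two coaxial disc flanges of radius 73 mm and thickness 18 mm, joined by a core cylinder of radius 26 mm and height 241 mm. The lower flange rests on z = 0 and the three cylinders share a vertical axis.

The spool is on top of the stool.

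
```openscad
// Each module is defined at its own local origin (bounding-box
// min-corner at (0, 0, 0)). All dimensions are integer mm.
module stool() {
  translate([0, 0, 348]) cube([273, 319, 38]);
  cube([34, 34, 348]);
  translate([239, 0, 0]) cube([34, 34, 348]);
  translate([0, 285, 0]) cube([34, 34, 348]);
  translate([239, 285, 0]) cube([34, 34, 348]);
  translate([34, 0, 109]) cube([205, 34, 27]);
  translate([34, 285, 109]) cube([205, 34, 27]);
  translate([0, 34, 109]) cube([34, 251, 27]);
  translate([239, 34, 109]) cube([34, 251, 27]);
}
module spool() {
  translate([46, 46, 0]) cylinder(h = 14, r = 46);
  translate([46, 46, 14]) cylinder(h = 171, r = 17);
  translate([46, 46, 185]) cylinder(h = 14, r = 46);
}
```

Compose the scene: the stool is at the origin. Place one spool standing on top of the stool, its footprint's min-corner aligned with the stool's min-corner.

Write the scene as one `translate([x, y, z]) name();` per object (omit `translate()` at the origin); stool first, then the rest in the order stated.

stool();
translate([0, 0, 386]) spool();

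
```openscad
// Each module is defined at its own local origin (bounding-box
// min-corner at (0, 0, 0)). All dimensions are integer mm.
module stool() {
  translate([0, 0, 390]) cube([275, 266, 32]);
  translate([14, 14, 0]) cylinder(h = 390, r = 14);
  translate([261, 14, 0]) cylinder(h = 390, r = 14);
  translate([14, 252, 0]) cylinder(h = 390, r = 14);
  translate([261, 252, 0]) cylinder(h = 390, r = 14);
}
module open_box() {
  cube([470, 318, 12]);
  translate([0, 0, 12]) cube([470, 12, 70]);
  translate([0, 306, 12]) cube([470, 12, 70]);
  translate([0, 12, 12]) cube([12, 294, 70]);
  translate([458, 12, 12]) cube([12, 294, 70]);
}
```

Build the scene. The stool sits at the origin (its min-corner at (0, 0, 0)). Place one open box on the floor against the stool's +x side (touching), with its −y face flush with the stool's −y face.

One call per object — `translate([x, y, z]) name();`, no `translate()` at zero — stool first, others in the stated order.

stool();
translate([275, 0, 0]) open_box();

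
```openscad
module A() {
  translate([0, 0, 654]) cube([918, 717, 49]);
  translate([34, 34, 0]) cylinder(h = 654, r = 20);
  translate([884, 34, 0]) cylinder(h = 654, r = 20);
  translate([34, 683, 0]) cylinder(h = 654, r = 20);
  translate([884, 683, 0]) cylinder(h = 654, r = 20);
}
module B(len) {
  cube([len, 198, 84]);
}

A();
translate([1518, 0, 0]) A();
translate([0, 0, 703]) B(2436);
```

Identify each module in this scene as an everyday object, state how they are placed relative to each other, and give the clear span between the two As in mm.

Second table starts at x = 1518; first ends at x = 918; clear span = 1518 − 918 = 600 mm.

A is a table. B is a beam. A beam spans the tops of two tables. The clear span between the two tables is 600 mm.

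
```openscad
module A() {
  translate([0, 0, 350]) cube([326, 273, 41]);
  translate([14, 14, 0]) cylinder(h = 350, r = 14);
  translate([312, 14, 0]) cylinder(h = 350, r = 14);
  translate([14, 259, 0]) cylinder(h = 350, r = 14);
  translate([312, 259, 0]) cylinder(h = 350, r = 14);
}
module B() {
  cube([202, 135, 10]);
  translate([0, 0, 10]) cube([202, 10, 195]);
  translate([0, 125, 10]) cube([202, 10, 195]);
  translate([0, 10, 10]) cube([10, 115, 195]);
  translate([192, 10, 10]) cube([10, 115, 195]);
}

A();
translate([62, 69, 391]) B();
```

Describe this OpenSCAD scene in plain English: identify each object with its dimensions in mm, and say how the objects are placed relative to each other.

A is a four-legged stool. The seat is 326×273 mm, 41 mm thick, top at z = 391 mm. It stands on four round legs, each 28 mm in diameter, from z = 0 to the seat underside, each leg's axis is inset half a diameter from the nearest pair of seat edges (so the leg's bounding box is flush with the corner).

B is an open storage box with external size 202×135×205 mm and wall thickness 10 mm (the base is also 10 mm thick). The base covers the whole footprint; the four walls stand on the base, with the y-facing walls full-width and the x-facing walls fitting between their inner faces.

The open box is on top of the stool, centred.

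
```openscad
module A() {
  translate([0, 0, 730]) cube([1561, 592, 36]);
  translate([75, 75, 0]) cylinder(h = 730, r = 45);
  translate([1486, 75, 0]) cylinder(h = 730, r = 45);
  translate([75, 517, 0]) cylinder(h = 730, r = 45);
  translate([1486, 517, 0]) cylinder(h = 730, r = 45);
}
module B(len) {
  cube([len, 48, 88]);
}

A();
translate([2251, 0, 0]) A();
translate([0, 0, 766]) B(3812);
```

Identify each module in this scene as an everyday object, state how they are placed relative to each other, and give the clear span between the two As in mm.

A is a table. B is a beam. A beam spans the tops of two tables. The clear span between the two tables is 690 mm.

Second table starts at x = 2251; first ends at x = 1561; clear span = 2251 − 1561 = 690 mm.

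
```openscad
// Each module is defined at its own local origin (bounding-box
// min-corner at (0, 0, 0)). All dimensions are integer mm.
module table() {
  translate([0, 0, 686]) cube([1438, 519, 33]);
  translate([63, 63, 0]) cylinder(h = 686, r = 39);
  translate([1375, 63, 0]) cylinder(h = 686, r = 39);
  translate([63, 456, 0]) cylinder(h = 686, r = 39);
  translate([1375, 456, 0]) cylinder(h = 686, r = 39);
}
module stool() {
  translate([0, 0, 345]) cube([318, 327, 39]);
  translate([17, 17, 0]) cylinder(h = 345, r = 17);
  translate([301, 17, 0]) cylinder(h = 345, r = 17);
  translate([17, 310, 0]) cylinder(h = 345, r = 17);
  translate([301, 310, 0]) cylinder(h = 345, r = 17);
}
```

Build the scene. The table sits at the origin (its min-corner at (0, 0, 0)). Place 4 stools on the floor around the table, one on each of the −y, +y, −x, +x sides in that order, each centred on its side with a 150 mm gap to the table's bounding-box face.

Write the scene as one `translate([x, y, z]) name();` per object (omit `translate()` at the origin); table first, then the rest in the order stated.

table();
translate([560, -477, 0]) stool();
translate([560, 669, 0]) stool();
translate([-468, 96, 0]) stool();
translate([1588, 96, 0]) stool();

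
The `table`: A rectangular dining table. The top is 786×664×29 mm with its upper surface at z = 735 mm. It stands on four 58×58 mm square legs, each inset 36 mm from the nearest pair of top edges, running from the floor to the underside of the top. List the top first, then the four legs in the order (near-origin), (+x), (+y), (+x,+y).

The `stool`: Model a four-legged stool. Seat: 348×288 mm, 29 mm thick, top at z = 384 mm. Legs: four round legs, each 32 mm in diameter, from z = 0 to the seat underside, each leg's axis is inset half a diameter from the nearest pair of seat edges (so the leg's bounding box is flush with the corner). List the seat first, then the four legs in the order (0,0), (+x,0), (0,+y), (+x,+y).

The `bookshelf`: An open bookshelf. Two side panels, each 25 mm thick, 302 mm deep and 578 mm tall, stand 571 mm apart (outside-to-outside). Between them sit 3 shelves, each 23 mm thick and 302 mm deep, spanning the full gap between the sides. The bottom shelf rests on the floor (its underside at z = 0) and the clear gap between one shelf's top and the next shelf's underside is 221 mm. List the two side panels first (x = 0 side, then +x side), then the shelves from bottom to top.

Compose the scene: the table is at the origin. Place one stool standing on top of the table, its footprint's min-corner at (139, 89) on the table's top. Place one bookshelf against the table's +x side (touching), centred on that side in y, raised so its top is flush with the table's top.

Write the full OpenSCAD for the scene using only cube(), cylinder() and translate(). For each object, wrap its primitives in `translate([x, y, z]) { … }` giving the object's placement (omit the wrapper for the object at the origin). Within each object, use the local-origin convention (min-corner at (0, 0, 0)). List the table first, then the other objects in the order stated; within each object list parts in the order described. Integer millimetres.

translate([0, 0, 706]) cube([786, 664, 29]);
translate([36, 36, 0]) cube([58, 58, 706]);
translate([692, 36, 0]) cube([58, 58, 706]);
translate([36, 570, 0]) cube([58, 58, 706]);
translate([692, 570, 0]) cube([58, 58, 706]);
translate([139, 89, 735]) {
  translate([0, 0, 355]) cube([348, 288, 29]);
  translate([16, 16, 0]) cylinder(h = 355, r = 16);
  translate([332, 16, 0]) cylinder(h = 355, r = 16);
  translate([16, 272, 0]) cylinder(h = 355, r = 16);
  translate([332, 272, 0]) cylinder(h = 355, r = 16);
}
translate([786, 181, 157]) {
  cube([25, 302, 578]);
  translate([546, 0, 0]) cube([25, 302, 578]);
  translate([25, 0, 0]) cube([521, 302, 23]);
  translate([25, 0, 244]) cube([521, 302, 23]);
  translate([25, 0, 488]) cube([521, 302, 23]);
}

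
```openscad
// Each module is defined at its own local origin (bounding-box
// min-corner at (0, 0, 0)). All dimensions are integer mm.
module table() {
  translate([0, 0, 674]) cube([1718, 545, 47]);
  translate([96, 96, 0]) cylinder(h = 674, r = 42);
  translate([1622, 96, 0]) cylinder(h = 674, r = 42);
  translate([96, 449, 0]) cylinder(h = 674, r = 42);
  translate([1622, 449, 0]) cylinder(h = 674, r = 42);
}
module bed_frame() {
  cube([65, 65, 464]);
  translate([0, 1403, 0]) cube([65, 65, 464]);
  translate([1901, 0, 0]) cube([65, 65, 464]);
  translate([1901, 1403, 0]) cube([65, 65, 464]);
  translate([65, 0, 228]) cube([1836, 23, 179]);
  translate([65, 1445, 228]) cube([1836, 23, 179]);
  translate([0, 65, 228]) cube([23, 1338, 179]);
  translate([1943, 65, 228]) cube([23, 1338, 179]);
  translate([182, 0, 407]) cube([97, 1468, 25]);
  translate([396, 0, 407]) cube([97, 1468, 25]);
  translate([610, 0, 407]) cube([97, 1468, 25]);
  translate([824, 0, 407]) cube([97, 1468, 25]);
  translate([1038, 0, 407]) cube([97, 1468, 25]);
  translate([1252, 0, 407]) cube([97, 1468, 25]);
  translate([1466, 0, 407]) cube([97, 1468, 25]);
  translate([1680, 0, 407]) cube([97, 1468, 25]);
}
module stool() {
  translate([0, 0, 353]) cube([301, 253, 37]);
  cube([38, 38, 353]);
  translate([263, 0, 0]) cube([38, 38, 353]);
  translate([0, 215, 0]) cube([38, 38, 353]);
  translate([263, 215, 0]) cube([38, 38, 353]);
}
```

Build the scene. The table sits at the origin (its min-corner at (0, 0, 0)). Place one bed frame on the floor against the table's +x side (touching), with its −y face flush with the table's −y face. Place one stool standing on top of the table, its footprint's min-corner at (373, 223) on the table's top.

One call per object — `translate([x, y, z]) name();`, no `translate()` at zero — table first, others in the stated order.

table();
translate([1718, 0, 0]) bed_frame();
translate([373, 223, 721]) stool();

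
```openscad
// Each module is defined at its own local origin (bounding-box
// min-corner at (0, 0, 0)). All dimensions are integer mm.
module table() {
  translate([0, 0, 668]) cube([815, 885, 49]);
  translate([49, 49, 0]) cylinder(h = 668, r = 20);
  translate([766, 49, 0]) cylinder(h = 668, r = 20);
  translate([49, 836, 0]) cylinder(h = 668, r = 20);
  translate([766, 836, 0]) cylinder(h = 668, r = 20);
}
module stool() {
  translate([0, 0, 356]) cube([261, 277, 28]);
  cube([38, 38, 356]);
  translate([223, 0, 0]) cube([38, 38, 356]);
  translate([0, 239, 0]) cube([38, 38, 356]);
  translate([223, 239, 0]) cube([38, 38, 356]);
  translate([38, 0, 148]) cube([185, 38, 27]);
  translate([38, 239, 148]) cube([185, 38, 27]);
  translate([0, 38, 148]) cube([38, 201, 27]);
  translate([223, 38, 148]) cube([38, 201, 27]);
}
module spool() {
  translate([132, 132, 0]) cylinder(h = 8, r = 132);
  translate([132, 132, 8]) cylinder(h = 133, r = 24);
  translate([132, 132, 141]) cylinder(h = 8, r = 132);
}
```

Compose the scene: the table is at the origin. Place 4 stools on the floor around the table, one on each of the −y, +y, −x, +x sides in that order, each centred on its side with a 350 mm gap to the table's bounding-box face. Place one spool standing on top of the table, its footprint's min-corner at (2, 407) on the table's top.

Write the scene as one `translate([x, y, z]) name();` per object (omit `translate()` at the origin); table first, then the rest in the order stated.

table();
translate([277, -627, 0]) stool();
translate([277, 1235, 0]) stool();
translate([-611, 304, 0]) stool();
translate([1165, 304, 0]) stool();
translate([2, 407, 717]) spool();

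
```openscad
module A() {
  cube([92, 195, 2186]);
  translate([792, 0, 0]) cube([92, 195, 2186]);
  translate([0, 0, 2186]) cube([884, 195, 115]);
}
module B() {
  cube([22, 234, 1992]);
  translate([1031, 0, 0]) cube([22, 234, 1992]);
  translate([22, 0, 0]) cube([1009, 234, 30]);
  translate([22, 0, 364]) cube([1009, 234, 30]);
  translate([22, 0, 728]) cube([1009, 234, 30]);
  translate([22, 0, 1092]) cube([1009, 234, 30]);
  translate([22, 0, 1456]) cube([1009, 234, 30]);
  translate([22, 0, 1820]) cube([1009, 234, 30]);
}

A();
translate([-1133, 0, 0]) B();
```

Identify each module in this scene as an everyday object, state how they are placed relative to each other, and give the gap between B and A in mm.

The bookshelf's nearest face is 80 mm from the door frame's −x face.

A is a door frame. B is a bookshelf. The bookshelf is on the floor beside the door frame on its −x side. The gap between the bookshelf and the door frame is 80 mm.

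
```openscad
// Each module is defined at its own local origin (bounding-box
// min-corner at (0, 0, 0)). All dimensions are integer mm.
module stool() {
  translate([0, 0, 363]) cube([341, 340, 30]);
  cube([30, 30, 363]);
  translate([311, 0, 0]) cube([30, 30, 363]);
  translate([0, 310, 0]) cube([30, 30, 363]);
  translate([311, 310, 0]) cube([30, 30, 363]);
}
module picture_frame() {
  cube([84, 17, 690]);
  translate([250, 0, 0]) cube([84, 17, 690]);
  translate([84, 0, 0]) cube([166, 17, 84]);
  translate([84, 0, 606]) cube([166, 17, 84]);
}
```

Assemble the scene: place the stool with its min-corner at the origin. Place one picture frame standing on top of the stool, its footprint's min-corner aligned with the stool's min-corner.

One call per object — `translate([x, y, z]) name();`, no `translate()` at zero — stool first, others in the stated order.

stool();
translate([0, 0, 393]) picture_frame();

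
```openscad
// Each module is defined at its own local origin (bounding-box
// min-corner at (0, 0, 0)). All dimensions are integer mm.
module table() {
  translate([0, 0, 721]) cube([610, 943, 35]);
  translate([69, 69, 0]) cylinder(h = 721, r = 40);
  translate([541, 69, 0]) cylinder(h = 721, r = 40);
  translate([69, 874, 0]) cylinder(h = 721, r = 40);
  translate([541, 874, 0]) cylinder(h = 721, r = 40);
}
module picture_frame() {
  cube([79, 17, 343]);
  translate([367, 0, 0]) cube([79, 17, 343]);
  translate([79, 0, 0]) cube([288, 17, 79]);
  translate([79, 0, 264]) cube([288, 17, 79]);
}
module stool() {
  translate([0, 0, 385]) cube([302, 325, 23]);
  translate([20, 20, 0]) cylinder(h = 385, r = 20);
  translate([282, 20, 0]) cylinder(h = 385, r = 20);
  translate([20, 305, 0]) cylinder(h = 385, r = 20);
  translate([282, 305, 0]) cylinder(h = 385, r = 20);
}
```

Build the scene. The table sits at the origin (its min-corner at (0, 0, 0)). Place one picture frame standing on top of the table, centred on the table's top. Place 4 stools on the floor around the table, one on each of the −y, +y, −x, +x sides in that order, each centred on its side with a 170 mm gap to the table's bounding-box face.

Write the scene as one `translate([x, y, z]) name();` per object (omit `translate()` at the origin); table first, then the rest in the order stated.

table();
translate([82, 463, 756]) picture_frame();
translate([154, -495, 0]) stool();
translate([154, 1113, 0]) stool();
translate([-472, 309, 0]) stool();
translate([780, 309, 0]) stool();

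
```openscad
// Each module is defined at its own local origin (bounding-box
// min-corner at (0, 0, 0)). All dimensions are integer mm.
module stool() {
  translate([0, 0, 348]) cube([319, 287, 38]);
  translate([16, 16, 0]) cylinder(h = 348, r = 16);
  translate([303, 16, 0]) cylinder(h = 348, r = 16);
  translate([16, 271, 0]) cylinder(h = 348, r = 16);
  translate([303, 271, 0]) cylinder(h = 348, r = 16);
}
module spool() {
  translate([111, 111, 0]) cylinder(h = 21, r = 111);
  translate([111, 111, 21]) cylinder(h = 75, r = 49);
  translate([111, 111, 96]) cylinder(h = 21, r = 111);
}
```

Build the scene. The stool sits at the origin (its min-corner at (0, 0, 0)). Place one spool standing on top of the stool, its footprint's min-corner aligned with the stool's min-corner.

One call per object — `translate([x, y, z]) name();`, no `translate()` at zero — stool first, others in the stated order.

stool();
translate([0, 0, 386]) spool();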